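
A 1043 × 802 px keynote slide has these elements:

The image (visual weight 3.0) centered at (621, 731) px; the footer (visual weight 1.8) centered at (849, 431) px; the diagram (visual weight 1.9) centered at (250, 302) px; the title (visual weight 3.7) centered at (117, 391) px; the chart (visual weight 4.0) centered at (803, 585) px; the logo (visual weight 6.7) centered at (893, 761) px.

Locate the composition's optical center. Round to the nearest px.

Σw = 3.0 + 1.8 + 1.9 + 3.7 + 4.0 + 6.7 = 21.1.
Σw·x = 13494.2; x̄ = 13494.2/21.1 ≈ 639.54.
Σw·y = 12428.0; ȳ = 12428.0/21.1 ≈ 589.00.

(640, 589)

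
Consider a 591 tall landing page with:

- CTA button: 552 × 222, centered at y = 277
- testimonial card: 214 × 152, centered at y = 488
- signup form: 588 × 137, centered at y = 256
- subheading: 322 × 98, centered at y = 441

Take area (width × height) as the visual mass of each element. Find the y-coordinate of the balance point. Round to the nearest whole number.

Areas: CTA button 552·222 = 122544, testimonial card 214·152 = 32528, signup form 588·137 = 80556, subheading 322·98 = 31556. Total weight = 267184.
Σw·y = 122544·277 + 32528·488 + 80556·256 + 31556·441 = 84356884, so ȳ = 84356884/267184 ≈ 315.73.

y ≈ 316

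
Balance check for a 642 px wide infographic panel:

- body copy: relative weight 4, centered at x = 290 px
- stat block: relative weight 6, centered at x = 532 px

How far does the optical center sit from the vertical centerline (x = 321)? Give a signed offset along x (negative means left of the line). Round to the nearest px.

≈ 114 px

Σw = 4 + 6 = 10.
x: (4·290 + 6·532) / 10 = 4352 / 10 ≈ 435.20
Offset from x = 321: 435.20 − 321 ≈ 114.20.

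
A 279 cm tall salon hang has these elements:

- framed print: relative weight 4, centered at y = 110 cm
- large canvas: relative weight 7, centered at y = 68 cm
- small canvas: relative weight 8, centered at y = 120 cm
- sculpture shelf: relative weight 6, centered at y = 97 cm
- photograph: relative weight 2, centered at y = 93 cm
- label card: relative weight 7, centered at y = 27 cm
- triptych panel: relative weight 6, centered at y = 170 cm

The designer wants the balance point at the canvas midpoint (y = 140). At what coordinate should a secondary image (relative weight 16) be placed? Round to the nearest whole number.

y ≈ 249

After adding the secondary image, total weight = 4 + 7 + 8 + 6 + 2 + 7 + 6 + 16 = 56.
y: need Σw·y = 56·140 = 7840. Existing = 4·110 + 7·68 + 8·120 + 6·97 + 2·93 + 7·27 + 6·170 = 3853. Remainder 3987 / 16 ≈ 249.19.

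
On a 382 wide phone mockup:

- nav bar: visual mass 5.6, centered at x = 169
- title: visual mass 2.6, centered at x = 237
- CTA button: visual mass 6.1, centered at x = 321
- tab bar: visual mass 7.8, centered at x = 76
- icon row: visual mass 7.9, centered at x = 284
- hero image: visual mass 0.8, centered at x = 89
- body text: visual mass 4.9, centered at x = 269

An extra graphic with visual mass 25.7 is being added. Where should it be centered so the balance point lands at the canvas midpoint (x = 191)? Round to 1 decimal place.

New total weight: (5.6 + 2.6 + 6.1 + 7.8 + 7.9 + 0.8 + 4.9) + 25.7 = 61.4.
x: target moment 61.4×191 = 11727.4; current 5.6·169 + 2.6·237 + 6.1·321 + 7.8·76 + 7.9·284 + 0.8·89 + 4.9·269 = 7746.4; the extra graphic supplies 3981.0, so x = 3981.0/25.7 ≈ 154.90.

x ≈ 154.9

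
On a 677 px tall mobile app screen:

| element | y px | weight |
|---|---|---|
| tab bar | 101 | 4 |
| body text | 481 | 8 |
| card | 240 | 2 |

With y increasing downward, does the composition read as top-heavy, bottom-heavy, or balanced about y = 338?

balanced

Weights sum to 4 + 8 + 2 = 14.
Σw·y = 4·101 + 8·481 + 2·240 = 4732, so ȳ = 4732/14 ≈ 338.00.
The centroid 338.00 matches the midline at 338, so the layout is balanced.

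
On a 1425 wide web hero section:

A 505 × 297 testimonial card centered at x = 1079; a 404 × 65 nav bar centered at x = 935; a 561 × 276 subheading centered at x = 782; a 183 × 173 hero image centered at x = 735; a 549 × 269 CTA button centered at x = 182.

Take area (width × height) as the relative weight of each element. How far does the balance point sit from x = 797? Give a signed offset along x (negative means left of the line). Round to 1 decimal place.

≈ -96.4

Areas: testimonial card 505·297 = 149985, nav bar 404·65 = 26260, subheading 561·276 = 154836, hero image 183·173 = 31659, CTA button 549·269 = 147681. Total weight = 510421.
x-moment: 149985·1079 + 26260·935 + 154836·782 + 31659·735 + 147681·182 = 357615974; centroid 357615974/510421 ≈ 700.63.
Offset from x = 797: 700.63 − 797 ≈ -96.37.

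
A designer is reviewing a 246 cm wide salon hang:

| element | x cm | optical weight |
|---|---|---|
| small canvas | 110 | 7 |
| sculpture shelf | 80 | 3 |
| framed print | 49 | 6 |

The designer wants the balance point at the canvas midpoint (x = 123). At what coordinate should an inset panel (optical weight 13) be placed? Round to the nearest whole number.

After adding the inset panel, total weight = 7 + 3 + 6 + 13 = 29.
x: target moment 29×123 = 3567; current 7·110 + 3·80 + 6·49 = 1304; the inset panel supplies 2263, so x = 2263/13 ≈ 174.08.

x ≈ 174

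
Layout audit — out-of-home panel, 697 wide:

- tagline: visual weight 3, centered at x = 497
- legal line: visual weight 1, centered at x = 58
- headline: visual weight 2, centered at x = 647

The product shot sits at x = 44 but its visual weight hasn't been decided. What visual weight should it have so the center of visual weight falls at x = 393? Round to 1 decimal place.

Fixed elements: Σw = 3 + 1 + 2 = 6, Σw·x = 3·497 + 1·58 + 2·647 = 2843.
For the centroid to hit 393: (2843 + w·44) / (6 + w) = 393.
So w = (393·6 − 2843)/(44 − 393) = -485/-349 ≈ 1.39.

w ≈ 1.4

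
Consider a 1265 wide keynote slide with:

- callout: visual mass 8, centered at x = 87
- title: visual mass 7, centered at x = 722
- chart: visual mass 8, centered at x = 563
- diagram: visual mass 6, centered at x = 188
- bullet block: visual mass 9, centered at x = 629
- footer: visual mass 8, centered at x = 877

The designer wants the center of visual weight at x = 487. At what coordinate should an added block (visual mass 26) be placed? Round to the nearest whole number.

x ≈ 423

After adding the added block, total weight = 8 + 7 + 8 + 6 + 9 + 8 + 26 = 72.
x: target moment 72×487 = 35064; current 8·87 + 7·722 + 8·563 + 6·188 + 9·629 + 8·877 = 24059; the added block supplies 11005, so x = 11005/26 ≈ 423.27.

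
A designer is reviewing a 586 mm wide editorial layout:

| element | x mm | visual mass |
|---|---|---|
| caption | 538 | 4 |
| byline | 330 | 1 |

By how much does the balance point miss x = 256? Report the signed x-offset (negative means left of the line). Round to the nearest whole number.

Total weight = 4 + 1 = 5.
x-moment: 4·538 + 1·330 = 2482; centroid 2482/5 ≈ 496.40.
Difference: 496.40 − 256 ≈ 240.40.

≈ 240 mm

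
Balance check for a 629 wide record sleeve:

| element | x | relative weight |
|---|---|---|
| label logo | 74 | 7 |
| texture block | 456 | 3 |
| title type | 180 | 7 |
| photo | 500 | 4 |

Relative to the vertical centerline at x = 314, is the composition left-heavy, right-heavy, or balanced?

left-heavy

Total weight = 7 + 3 + 7 + 4 = 21.
x-moment: 7·74 + 3·456 + 7·180 + 4·500 = 5146; centroid 5146/21 ≈ 245.05.
Since 245.0 is left of 314, the composition reads left-heavy.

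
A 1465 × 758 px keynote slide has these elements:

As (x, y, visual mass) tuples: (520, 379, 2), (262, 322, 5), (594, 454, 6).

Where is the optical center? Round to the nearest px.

Σw = 2 + 5 + 6 = 13.
Σw·x = 2·520 + 5·262 + 6·594 = 5914, so x̄ = 5914/13 ≈ 454.92.
Σw·y = 2·379 + 5·322 + 6·454 = 5092, so ȳ = 5092/13 ≈ 391.69.

(455, 392)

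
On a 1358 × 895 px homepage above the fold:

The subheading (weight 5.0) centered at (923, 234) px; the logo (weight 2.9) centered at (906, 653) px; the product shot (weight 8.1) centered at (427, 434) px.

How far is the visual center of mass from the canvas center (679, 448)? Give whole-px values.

Σw = 5.0 + 2.9 + 8.1 = 16.0.
x: (5.0·923 + 2.9·906 + 8.1·427) / 16.0 = 10701.1 / 16.0 ≈ 668.82
y: (5.0·234 + 2.9·653 + 8.1·434) / 16.0 = 6579.1 / 16.0 ≈ 411.19
Relative to (679, 448): Δ = (-10.18, -36.81); |Δ| = √(-10.18² + -36.81²) ≈ 38.19.

≈ 38 px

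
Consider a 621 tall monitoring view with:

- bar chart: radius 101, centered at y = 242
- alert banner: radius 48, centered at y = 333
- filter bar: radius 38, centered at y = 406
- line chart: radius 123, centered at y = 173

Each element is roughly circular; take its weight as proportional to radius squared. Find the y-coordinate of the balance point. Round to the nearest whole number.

y ≈ 221

r² weights: bar chart 101² = 10201, alert banner 48² = 2304, filter bar 38² = 1444, line chart 123² = 15129. Total = 29078.
Σw·y = 10201·242 + 2304·333 + 1444·406 + 15129·173 = 6439455, so ȳ = 6439455/29078 ≈ 221.45.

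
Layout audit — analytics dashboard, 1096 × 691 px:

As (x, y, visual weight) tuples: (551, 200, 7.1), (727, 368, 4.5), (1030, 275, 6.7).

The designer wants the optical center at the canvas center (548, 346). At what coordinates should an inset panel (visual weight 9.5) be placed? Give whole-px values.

With the inset panel, Σw becomes 7.1 + 4.5 + 6.7 + 9.5 = 27.8.
x: need Σw·x = 27.8·548 = 15234.4. Existing = 7.1·551 + 4.5·727 + 6.7·1030 = 14084.6. Remainder 1149.8 / 9.5 ≈ 121.03.
y: need Σw·y = 27.8·346 = 9618.8. Existing = 7.1·200 + 4.5·368 + 6.7·275 = 4918.5. Remainder 4700.3 / 9.5 ≈ 494.77.

(121, 495)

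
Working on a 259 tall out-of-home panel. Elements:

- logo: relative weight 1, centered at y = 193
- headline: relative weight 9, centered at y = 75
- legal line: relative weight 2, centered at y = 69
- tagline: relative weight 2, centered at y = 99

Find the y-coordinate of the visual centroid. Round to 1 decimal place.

Total weight = 1 + 9 + 2 + 2 = 14.
Σw·y = 1·193 + 9·75 + 2·69 + 2·99 = 1204, so ȳ = 1204/14 ≈ 86.00.

y ≈ 86.0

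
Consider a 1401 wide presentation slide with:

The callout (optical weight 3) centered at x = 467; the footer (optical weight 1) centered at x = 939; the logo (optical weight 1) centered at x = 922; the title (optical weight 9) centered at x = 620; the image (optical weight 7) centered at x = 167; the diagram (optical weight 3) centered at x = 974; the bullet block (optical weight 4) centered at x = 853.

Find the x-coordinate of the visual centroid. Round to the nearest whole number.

x ≈ 584

Σw = 3 + 1 + 1 + 9 + 7 + 3 + 4 = 28.
x-moment: 3·467 + 1·939 + 1·922 + 9·620 + 7·167 + 3·974 + 4·853 = 16345; centroid 16345/28 ≈ 583.75.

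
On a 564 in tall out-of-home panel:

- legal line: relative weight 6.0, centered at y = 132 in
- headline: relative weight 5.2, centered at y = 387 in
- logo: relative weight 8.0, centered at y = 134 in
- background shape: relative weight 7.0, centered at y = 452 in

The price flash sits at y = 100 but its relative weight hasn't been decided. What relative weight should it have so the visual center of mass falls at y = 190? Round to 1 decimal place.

Known weights sum to 6.0 + 5.2 + 8.0 + 7.0 = 26.2; their moment is 6.0·132 + 5.2·387 + 8.0·134 + 7.0·452 = 7040.4.
For the centroid to hit 190: (7040.4 + w·100) / (26.2 + w) = 190.
So w = (190·26.2 − 7040.4)/(100 − 190) = -2062.4/-90 ≈ 22.92.

w ≈ 22.9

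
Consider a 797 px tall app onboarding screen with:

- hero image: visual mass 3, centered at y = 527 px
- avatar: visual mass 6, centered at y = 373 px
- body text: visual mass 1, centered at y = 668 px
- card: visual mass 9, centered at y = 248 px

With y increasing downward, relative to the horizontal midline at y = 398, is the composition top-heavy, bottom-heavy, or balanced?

top-heavy

Total weight = 3 + 6 + 1 + 9 = 19.
y: (3·527 + 6·373 + 1·668 + 9·248) / 19 = 6719 / 19 ≈ 353.63
353.6 lies above (smaller y than) the midline 398, so the layout is top-heavy.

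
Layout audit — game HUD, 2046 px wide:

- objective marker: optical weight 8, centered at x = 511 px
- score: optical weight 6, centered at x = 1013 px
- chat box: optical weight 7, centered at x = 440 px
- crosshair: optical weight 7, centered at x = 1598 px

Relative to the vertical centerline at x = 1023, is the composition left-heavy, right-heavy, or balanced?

left-heavy

Weights sum to 8 + 6 + 7 + 7 = 28.
Σw·x = 8·511 + 6·1013 + 7·440 + 7·1598 = 24432, so x̄ = 24432/28 ≈ 872.57.
Since 872.6 is left of 1023, the composition reads left-heavy.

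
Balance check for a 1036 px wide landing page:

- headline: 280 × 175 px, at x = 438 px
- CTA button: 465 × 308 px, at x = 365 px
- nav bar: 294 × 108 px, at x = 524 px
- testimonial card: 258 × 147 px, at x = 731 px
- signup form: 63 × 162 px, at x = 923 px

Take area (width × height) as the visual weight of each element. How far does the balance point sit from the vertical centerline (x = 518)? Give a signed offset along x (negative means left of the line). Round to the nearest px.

Areas: headline 280·175 = 49000, CTA button 465·308 = 143220, nav bar 294·108 = 31752, testimonial card 258·147 = 37926, signup form 63·162 = 10206. Total weight = 272104.
Σw·x = 49000·438 + 143220·365 + 31752·524 + 37926·731 + 10206·923 = 127519392, so x̄ = 127519392/272104 ≈ 468.64.
Offset from x = 518: 468.64 − 518 ≈ -49.36.

≈ -49 px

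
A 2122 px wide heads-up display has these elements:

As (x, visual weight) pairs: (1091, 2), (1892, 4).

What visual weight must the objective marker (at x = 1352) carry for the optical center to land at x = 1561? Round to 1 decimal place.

Known weights sum to 2 + 4 = 6; their moment is 2·1091 + 4·1892 = 9750.
Set Σw·x/Σw = 1561: (9750 + 1352w) = 1561·(6 + w).
Rearranging, w·(1352 − 1561) = 1561·6 − 9750 = -384, so w ≈ -384/-209 = 1.84.

w ≈ 1.8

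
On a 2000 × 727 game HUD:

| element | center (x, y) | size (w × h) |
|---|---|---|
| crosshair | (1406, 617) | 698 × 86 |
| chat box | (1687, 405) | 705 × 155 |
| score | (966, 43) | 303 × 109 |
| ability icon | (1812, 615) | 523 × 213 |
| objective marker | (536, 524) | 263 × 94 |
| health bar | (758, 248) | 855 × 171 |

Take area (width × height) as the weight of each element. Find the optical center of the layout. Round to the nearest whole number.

Areas → weights: crosshair 698·86 = 60028, chat box 705·155 = 109275, score 303·109 = 33027, ability icon 523·213 = 111399, objective marker 263·94 = 24722, health bar 855·171 = 146205; Σw = 484656.
x: (60028·1406 + 109275·1687 + 33027·966 + 111399·1812 + 24722·536 + 146205·758) / 484656 = 626579745 / 484656 ≈ 1292.83
y: (60028·617 + 109275·405 + 33027·43 + 111399·615 + 24722·524 + 146205·248) / 484656 = 200437365 / 484656 ≈ 413.57

(1293, 414)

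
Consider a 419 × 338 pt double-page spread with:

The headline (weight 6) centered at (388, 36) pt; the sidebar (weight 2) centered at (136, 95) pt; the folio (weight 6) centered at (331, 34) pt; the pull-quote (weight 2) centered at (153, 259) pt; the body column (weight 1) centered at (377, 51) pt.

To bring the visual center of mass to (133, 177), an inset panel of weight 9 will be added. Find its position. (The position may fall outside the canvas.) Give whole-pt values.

(-201, 380)

After adding the inset panel, total weight = 6 + 2 + 6 + 2 + 1 + 9 = 26.
x: target moment 26×133 = 3458; current 6·388 + 2·136 + 6·331 + 2·153 + 1·377 = 5269; the inset panel supplies -1811, so x = -1811/9 ≈ -201.22.
y: target moment 26×177 = 4602; current 6·36 + 2·95 + 6·34 + 2·259 + 1·51 = 1179; the inset panel supplies 3423, so y = 3423/9 ≈ 380.33.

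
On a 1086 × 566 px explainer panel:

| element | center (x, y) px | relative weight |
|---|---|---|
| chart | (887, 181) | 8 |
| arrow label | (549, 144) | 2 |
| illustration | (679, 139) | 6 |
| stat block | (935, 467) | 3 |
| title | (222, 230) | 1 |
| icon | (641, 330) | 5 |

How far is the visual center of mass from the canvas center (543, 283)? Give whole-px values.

≈ 203 px

Σw = 8 + 2 + 6 + 3 + 1 + 5 = 25.
Σw·x = 8·887 + 2·549 + 6·679 + 3·935 + 1·222 + 5·641 = 18500, so x̄ = 18500/25 ≈ 740.00.
Σw·y = 8·181 + 2·144 + 6·139 + 3·467 + 1·230 + 5·330 = 5851, so ȳ = 5851/25 ≈ 234.04.
Offset from (543, 283): Δx ≈ 197.00, Δy ≈ -48.96; distance = √(Δx² + Δy²) ≈ 202.99.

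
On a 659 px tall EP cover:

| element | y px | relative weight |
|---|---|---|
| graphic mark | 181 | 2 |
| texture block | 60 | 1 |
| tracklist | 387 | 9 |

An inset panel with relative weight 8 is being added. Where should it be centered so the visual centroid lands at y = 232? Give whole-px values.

y ≈ 92

New total weight: (2 + 1 + 9) + 8 = 20.
y: target moment 20×232 = 4640; current 2·181 + 1·60 + 9·387 = 3905; the inset panel supplies 735, so y = 735/8 ≈ 91.88.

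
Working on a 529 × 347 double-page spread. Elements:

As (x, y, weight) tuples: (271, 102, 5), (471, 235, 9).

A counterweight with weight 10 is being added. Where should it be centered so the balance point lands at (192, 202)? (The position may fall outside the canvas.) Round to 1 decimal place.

(-98.6, 222.3)

After adding the counterweight, total weight = 5 + 9 + 10 = 24.
Along x: (5594 + 10·x) / 24 = 192 (existing moment 5·271 + 9·471 = 5594) ⇒ x = (4608 − 5594) / 10 ≈ -98.60.
Along y: (2625 + 10·y) / 24 = 202 (existing moment 5·102 + 9·235 = 2625) ⇒ y = (4848 − 2625) / 10 ≈ 222.30.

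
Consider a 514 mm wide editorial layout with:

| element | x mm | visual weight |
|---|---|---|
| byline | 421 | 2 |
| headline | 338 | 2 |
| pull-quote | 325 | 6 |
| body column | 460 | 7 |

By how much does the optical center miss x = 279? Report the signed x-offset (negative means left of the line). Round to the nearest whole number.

≈ 114 mm

Total weight = 2 + 2 + 6 + 7 = 17.
Σw·x = 2·421 + 2·338 + 6·325 + 7·460 = 6688, so x̄ = 6688/17 ≈ 393.41.
Against x = 279, that's 393.41 − 279 = 114.41.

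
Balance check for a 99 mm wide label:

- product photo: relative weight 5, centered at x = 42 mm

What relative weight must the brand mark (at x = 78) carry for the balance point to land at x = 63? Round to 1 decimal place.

The single fixed element contributes weight 5, moment 5·42 = 210.
For the centroid to hit 63: (210 + w·78) / (5 + w) = 63.
So w = (63·5 − 210)/(78 − 63) = 105/15 ≈ 7.00.

w ≈ 7.0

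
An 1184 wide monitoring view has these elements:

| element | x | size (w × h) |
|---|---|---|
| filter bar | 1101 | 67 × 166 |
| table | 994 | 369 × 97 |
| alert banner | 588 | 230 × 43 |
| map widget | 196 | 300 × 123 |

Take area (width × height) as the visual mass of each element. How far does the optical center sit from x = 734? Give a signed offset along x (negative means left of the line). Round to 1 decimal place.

Areas: filter bar 67·166 = 11122, table 369·97 = 35793, alert banner 230·43 = 9890, map widget 300·123 = 36900. Total weight = 93705.
Σw·x = 11122·1101 + 35793·994 + 9890·588 + 36900·196 = 60871284, so x̄ = 60871284/93705 ≈ 649.61.
Against x = 734, that's 649.61 − 734 = -84.39.

≈ -84.4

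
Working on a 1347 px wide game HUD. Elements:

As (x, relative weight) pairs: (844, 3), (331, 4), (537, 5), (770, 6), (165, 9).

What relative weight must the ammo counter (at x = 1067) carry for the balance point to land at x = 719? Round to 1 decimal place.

w ≈ 19.4

Existing Σw = 27 (3 + 4 + 5 + 6 + 9); existing moment 3·844 + 4·331 + 5·537 + 6·770 + 9·165 = 12646.
Balance at x = 719 requires (12646 + w·1067) / (27 + w) = 719.
So w = (719·27 − 12646)/(1067 − 719) = 6767/348 ≈ 19.45.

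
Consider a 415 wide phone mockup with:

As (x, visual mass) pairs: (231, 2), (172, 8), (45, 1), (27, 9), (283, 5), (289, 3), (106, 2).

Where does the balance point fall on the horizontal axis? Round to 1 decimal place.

Σw = 2 + 8 + 1 + 9 + 5 + 3 + 2 = 30.
x-moment: 2·231 + 8·172 + 1·45 + 9·27 + 5·283 + 3·289 + 2·106 = 4620; centroid 4620/30 ≈ 154.00.

x ≈ 154.0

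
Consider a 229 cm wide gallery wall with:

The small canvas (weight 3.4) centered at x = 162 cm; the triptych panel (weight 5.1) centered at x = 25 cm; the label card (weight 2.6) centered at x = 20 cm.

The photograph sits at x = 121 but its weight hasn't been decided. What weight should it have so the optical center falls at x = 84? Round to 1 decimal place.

w ≈ 5.5

Existing Σw = 11.1 (3.4 + 5.1 + 2.6); existing moment 3.4·162 + 5.1·25 + 2.6·20 = 730.3.
For the centroid to hit 84: (730.3 + w·121) / (11.1 + w) = 84.
So w = (84·11.1 − 730.3)/(121 − 84) = 202.1/37 ≈ 5.46.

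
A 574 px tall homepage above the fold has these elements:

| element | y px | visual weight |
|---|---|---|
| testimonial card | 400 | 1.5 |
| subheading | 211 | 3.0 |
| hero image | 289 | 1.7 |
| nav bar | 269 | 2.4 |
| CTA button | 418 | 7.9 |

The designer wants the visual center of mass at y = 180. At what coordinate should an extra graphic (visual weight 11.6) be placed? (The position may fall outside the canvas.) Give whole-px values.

After adding the extra graphic, total weight = 1.5 + 3.0 + 1.7 + 2.4 + 7.9 + 11.6 = 28.1.
Along y: (5672.1 + 11.6·y) / 28.1 = 180 (existing moment 1.5·400 + 3.0·211 + 1.7·289 + 2.4·269 + 7.9·418 = 5672.1) ⇒ y = (5058.0 − 5672.1) / 11.6 ≈ -52.94.

y ≈ -53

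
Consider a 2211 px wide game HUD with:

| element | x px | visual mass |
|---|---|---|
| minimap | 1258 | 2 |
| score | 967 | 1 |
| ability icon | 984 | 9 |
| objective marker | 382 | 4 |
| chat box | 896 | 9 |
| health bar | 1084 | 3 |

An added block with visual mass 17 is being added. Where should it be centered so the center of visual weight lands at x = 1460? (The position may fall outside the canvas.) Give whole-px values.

After adding the added block, total weight = 2 + 1 + 9 + 4 + 9 + 3 + 17 = 45.
x: need Σw·x = 45·1460 = 65700. Existing = 2·1258 + 1·967 + 9·984 + 4·382 + 9·896 + 3·1084 = 25183. Remainder 40517 / 17 ≈ 2383.35.

x ≈ 2383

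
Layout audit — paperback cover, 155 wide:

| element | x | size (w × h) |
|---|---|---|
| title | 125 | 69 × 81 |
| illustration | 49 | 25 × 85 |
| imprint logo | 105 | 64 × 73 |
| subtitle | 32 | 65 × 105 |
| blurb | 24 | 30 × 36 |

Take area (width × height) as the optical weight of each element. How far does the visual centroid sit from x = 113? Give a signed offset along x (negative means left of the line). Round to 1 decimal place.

Areas → weights: title 69·81 = 5589, illustration 25·85 = 2125, imprint logo 64·73 = 4672, subtitle 65·105 = 6825, blurb 30·36 = 1080; Σw = 20291.
x: (5589·125 + 2125·49 + 4672·105 + 6825·32 + 1080·24) / 20291 = 1537630 / 20291 ≈ 75.78
Offset from x = 113: 75.78 − 113 ≈ -37.22.

≈ -37.2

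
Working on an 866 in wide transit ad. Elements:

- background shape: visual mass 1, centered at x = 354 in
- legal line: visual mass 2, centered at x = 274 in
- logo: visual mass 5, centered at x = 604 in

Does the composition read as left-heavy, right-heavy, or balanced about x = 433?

Total weight = 1 + 2 + 5 = 8.
x: (1·354 + 2·274 + 5·604) / 8 = 3922 / 8 ≈ 490.25
Since 490.2 is right of 433, the composition reads right-heavy.

right-heavy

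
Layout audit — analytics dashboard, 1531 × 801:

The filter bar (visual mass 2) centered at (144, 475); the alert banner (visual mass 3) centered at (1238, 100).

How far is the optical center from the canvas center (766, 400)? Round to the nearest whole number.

≈ 154

Weights sum to 2 + 3 = 5.
x-moment: 2·144 + 3·1238 = 4002; centroid 4002/5 ≈ 800.40.
y-moment: 2·475 + 3·100 = 1250; centroid 1250/5 ≈ 250.00.
From (766, 400): dx = 34.40, dy = -150.00, so the distance is √(dx²+dy²) ≈ 153.89.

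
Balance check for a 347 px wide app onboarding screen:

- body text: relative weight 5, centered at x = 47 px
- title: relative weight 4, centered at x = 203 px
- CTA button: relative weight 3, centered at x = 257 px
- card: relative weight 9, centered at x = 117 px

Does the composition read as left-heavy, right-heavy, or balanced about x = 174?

left-heavy

Σw = 5 + 4 + 3 + 9 = 21.
x: (5·47 + 4·203 + 3·257 + 9·117) / 21 = 2871 / 21 ≈ 136.71
136.7 vs midline 174 → left-heavy.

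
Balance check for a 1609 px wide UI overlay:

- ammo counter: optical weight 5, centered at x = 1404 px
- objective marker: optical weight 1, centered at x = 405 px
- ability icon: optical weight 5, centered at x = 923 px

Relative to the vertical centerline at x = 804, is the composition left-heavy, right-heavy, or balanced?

Total weight = 5 + 1 + 5 = 11.
x-moment: 5·1404 + 1·405 + 5·923 = 12040; centroid 12040/11 ≈ 1094.55.
Since 1094.5 is right of 804, the composition reads right-heavy.

right-heavy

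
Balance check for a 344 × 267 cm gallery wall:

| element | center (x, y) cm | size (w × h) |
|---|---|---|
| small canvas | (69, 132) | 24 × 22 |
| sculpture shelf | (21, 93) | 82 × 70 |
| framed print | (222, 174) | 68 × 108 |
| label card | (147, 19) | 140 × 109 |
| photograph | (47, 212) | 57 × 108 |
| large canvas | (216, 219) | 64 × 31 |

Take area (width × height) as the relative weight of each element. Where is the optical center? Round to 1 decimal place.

(128.3, 105.7)

Taking area as weight: small canvas 24·22 = 528, sculpture shelf 82·70 = 5740, framed print 68·108 = 7344, label card 140·109 = 15260, photograph 57·108 = 6156, large canvas 64·31 = 1984. Sum 37012.
Σw·x = 4748436; x̄ = 4748436/37012 ≈ 128.29.
Σw·y = 3910880; ȳ = 3910880/37012 ≈ 105.67.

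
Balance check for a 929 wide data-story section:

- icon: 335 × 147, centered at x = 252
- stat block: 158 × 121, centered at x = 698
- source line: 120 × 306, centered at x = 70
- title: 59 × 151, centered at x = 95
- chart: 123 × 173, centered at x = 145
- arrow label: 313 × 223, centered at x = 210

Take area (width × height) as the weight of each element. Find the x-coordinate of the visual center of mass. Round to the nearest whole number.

Areas: icon 335·147 = 49245, stat block 158·121 = 19118, source line 120·306 = 36720, title 59·151 = 8909, chart 123·173 = 21279, arrow label 313·223 = 69799. Total weight = 205070.
x-moment: 49245·252 + 19118·698 + 36720·70 + 8909·95 + 21279·145 + 69799·210 = 46914104; centroid 46914104/205070 ≈ 228.77.

x ≈ 229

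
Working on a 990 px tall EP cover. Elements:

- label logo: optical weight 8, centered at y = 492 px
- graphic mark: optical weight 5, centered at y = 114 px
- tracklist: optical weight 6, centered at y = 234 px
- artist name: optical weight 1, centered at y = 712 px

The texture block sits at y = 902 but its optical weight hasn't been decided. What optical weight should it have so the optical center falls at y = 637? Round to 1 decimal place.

Known weights sum to 8 + 5 + 6 + 1 = 20; their moment is 8·492 + 5·114 + 6·234 + 1·712 = 6622.
For the centroid to hit 637: (6622 + w·902) / (20 + w) = 637.
Rearranging, w·(902 − 637) = 637·20 − 6622 = 6118, so w ≈ 6118/265 = 23.09.

w ≈ 23.1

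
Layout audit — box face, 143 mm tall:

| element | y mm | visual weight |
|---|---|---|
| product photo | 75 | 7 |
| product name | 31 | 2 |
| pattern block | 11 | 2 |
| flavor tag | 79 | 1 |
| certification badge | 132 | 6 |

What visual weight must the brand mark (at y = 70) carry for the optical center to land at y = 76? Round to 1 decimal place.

Fixed elements: Σw = 7 + 2 + 2 + 1 + 6 = 18, Σw·y = 7·75 + 2·31 + 2·11 + 1·79 + 6·132 = 1480.
Balance at y = 76 requires (1480 + w·70) / (18 + w) = 76.
Solving: w = (76·18 − 1480) / (70 − 76) = -112 / -6 ≈ 18.67.

w ≈ 18.7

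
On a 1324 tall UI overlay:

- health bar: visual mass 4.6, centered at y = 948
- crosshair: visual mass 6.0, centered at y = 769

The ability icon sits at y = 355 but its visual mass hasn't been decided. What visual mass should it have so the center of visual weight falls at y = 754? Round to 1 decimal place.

Existing Σw = 10.6 (4.6 + 6.0); existing moment 4.6·948 + 6.0·769 = 8974.8.
Set Σw·y/Σw = 754: (8974.8 + 355w) = 754·(10.6 + w).
Solving: w = (754·10.6 − 8974.8) / (355 − 754) = -982.4 / -399 ≈ 2.46.

w ≈ 2.5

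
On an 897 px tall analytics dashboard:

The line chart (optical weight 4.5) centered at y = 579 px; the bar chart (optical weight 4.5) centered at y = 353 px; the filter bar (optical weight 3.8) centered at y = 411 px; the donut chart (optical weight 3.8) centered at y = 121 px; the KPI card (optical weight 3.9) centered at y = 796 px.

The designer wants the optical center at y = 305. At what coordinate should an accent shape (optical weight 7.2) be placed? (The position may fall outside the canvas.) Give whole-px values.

After adding the accent shape, total weight = 4.5 + 4.5 + 3.8 + 3.8 + 3.9 + 7.2 = 27.7.
y: target moment 27.7×305 = 8448.5; current 4.5·579 + 4.5·353 + 3.8·411 + 3.8·121 + 3.9·796 = 9320.0; the accent shape supplies -871.5, so y = -871.5/7.2 ≈ -121.04.

y ≈ -121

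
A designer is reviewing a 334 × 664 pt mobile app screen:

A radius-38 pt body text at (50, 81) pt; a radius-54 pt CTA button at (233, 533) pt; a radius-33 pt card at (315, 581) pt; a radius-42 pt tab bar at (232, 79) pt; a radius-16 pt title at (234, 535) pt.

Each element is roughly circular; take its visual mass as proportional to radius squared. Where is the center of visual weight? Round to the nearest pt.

Weights ∝ r²: body text 38² = 1444, CTA button 54² = 2916, card 33² = 1089, tab bar 42² = 1764, title 16² = 256; Σw = 7469.
x: (1444·50 + 2916·233 + 1089·315 + 1764·232 + 256·234) / 7469 = 1563815 / 7469 ≈ 209.37
y: (1444·81 + 2916·533 + 1089·581 + 1764·79 + 256·535) / 7469 = 2580217 / 7469 ≈ 345.46

(209, 345)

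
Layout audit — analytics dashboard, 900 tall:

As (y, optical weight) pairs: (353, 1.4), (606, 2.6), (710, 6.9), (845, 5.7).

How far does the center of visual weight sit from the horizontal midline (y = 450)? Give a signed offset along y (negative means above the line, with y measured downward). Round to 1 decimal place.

Σw = 1.4 + 2.6 + 6.9 + 5.7 = 16.6.
y-moment: 1.4·353 + 2.6·606 + 6.9·710 + 5.7·845 = 11785.3; centroid 11785.3/16.6 ≈ 709.96.
Against y = 450, that's 709.96 − 450 = 259.96.

≈ 260.0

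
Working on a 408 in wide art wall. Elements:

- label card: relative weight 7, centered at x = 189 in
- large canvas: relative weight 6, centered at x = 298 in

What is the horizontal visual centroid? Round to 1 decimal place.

x ≈ 239.3

Σw = 7 + 6 = 13.
x: (7·189 + 6·298) / 13 = 3111 / 13 ≈ 239.31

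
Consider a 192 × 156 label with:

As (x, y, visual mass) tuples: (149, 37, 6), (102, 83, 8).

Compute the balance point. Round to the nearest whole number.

Σw = 6 + 8 = 14.
x-moment: 6·149 + 8·102 = 1710; centroid 1710/14 ≈ 122.14.
y-moment: 6·37 + 8·83 = 886; centroid 886/14 ≈ 63.29.

(122, 63)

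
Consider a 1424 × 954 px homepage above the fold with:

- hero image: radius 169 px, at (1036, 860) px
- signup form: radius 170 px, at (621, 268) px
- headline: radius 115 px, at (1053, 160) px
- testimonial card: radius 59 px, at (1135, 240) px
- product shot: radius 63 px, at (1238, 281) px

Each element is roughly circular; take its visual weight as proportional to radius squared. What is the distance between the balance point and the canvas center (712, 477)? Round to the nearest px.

Weights ∝ r²: hero image 169² = 28561, signup form 170² = 28900, headline 115² = 13225, testimonial card 59² = 3481, product shot 63² = 3969; Σw = 78136.
Σw·x = 28561·1036 + 28900·621 + 13225·1053 + 3481·1135 + 3969·1238 = 70326578, so x̄ = 70326578/78136 ≈ 900.05.
Σw·y = 28561·860 + 28900·268 + 13225·160 + 3481·240 + 3969·281 = 36374389, so ȳ = 36374389/78136 ≈ 465.53.
Offset from (712, 477): Δx ≈ 188.05, Δy ≈ -11.47; distance = √(Δx² + Δy²) ≈ 188.40.

≈ 188 px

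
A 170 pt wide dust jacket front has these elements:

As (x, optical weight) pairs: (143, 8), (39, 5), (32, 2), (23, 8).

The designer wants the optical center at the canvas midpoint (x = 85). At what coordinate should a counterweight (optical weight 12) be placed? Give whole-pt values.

x ≈ 116

After adding the counterweight, total weight = 8 + 5 + 2 + 8 + 12 = 35.
x: need Σw·x = 35·85 = 2975. Existing = 8·143 + 5·39 + 2·32 + 8·23 = 1587. Remainder 1388 / 12 ≈ 115.67.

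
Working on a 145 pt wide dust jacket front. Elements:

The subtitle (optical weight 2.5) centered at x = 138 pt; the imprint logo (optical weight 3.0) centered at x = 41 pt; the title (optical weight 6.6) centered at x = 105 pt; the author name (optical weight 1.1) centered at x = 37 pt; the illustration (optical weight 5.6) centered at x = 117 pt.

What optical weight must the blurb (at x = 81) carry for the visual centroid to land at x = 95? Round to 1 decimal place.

w ≈ 5.1

Existing Σw = 18.8 (2.5 + 3.0 + 6.6 + 1.1 + 5.6); existing moment 2.5·138 + 3.0·41 + 6.6·105 + 1.1·37 + 5.6·117 = 1856.9.
For the centroid to hit 95: (1856.9 + w·81) / (18.8 + w) = 95.
Rearranging, w·(81 − 95) = 95·18.8 − 1856.9 = -70.9, so w ≈ -70.9/-14 = 5.06.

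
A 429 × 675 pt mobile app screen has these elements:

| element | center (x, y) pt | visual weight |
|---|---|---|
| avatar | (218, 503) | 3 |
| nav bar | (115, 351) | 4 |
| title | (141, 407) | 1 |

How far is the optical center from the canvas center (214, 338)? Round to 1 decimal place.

Total weight = 3 + 4 + 1 = 8.
x-moment: 3·218 + 4·115 + 1·141 = 1255; centroid 1255/8 ≈ 156.88.
y-moment: 3·503 + 4·351 + 1·407 = 3320; centroid 3320/8 ≈ 415.00.
Relative to (214, 338): Δ = (-57.12, 77.00); |Δ| = √(-57.12² + 77.00²) ≈ 95.88.

≈ 95.9 pt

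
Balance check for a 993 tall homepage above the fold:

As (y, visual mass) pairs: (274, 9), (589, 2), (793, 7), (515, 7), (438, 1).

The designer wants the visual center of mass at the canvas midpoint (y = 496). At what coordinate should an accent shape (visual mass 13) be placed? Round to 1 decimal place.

With the accent shape, Σw becomes 9 + 2 + 7 + 7 + 1 + 13 = 39.
y: need Σw·y = 39·496 = 19344. Existing = 9·274 + 2·589 + 7·793 + 7·515 + 1·438 = 13238. Remainder 6106 / 13 ≈ 469.69.

y ≈ 469.7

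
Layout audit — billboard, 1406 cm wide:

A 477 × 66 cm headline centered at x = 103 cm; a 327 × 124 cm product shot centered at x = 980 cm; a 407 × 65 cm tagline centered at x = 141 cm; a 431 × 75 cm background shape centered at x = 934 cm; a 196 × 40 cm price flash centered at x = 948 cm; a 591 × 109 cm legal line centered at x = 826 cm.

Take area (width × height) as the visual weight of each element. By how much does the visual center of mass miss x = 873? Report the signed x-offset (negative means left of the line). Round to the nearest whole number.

Areas: headline 477·66 = 31482, product shot 327·124 = 40548, tagline 407·65 = 26455, background shape 431·75 = 32325, price flash 196·40 = 7840, legal line 591·109 = 64419. Total weight = 203069.
x-moment: 31482·103 + 40548·980 + 26455·141 + 32325·934 + 7840·948 + 64419·826 = 137543805; centroid 137543805/203069 ≈ 677.33.
Difference: 677.33 − 873 ≈ -195.67.

≈ -196 cm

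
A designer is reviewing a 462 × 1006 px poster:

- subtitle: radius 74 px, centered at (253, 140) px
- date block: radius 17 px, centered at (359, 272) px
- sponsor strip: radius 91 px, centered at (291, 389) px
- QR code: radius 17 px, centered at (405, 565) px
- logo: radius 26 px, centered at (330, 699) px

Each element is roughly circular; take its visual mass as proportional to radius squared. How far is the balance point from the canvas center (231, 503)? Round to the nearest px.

≈ 197 px

r² weights: subtitle 74² = 5476, date block 17² = 289, sponsor strip 91² = 8281, QR code 17² = 289, logo 26² = 676. Total = 15011.
x-moment: 5476·253 + 289·359 + 8281·291 + 289·405 + 676·330 = 4239075; centroid 4239075/15011 ≈ 282.40.
y-moment: 5476·140 + 289·272 + 8281·389 + 289·565 + 676·699 = 4702366; centroid 4702366/15011 ≈ 313.26.
Relative to (231, 503): Δ = (51.40, -189.74); |Δ| = √(51.40² + -189.74²) ≈ 196.58.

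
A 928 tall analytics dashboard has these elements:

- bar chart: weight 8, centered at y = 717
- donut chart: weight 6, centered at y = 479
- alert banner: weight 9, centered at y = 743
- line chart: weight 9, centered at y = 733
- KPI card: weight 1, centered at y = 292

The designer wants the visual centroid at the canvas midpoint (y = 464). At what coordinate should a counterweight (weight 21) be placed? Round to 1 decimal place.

y ≈ 136.7

With the counterweight, Σw becomes 8 + 6 + 9 + 9 + 1 + 21 = 54.
y: need Σw·y = 54·464 = 25056. Existing = 8·717 + 6·479 + 9·743 + 9·733 + 1·292 = 22186. Remainder 2870 / 21 ≈ 136.67.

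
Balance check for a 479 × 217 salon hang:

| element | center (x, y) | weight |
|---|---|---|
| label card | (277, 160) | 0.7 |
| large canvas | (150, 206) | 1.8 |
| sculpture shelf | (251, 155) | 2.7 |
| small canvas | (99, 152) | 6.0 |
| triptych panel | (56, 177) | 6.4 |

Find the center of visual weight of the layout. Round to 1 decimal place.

(119.0, 167.4)

Total weight = 0.7 + 1.8 + 2.7 + 6.0 + 6.4 = 17.6.
Σw·x = 0.7·277 + 1.8·150 + 2.7·251 + 6.0·99 + 6.4·56 = 2094.0, so x̄ = 2094.0/17.6 ≈ 118.98.
Σw·y = 0.7·160 + 1.8·206 + 2.7·155 + 6.0·152 + 6.4·177 = 2946.1, so ȳ = 2946.1/17.6 ≈ 167.39.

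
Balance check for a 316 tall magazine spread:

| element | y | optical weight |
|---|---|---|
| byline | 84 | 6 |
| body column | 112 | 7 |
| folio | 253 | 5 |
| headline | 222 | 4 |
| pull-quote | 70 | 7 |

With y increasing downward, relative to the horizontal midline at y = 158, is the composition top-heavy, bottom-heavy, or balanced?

top-heavy

Σw = 6 + 7 + 5 + 4 + 7 = 29.
y: (6·84 + 7·112 + 5·253 + 4·222 + 7·70) / 29 = 3931 / 29 ≈ 135.55
135.6 lies above (smaller y than) the midline 158, so the layout is top-heavy.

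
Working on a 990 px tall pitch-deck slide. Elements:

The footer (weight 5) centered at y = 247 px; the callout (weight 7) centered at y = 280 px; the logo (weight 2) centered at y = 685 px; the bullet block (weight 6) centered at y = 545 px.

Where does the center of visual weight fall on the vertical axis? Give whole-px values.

Total weight = 5 + 7 + 2 + 6 = 20.
y-moment: 5·247 + 7·280 + 2·685 + 6·545 = 7835; centroid 7835/20 ≈ 391.75.

y ≈ 392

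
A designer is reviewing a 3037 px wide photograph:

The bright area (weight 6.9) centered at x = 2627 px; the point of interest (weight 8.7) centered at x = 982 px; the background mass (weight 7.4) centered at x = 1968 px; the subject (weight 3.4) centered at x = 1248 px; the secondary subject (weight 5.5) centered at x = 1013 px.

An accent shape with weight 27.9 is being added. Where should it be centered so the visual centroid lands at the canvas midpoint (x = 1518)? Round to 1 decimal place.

x ≈ 1424.0

New total weight: (6.9 + 8.7 + 7.4 + 3.4 + 5.5) + 27.9 = 59.8.
x: need Σw·x = 59.8·1518 = 90776.4. Existing = 6.9·2627 + 8.7·982 + 7.4·1968 + 3.4·1248 + 5.5·1013 = 51047.6. Remainder 39728.8 / 27.9 ≈ 1423.97.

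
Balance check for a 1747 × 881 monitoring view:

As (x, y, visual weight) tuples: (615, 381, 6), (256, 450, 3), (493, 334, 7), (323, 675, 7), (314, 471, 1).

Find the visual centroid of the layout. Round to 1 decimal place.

(436.8, 465.4)

Σw = 6 + 3 + 7 + 7 + 1 = 24.
Σw·x = 6·615 + 3·256 + 7·493 + 7·323 + 1·314 = 10484, so x̄ = 10484/24 ≈ 436.83.
Σw·y = 6·381 + 3·450 + 7·334 + 7·675 + 1·471 = 11170, so ȳ = 11170/24 ≈ 465.42.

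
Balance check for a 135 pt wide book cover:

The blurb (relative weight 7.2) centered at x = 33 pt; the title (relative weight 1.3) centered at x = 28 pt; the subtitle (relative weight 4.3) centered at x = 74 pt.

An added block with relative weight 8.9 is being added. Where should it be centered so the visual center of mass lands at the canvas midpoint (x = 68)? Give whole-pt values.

After adding the added block, total weight = 7.2 + 1.3 + 4.3 + 8.9 = 21.7.
x: need Σw·x = 21.7·68 = 1475.6. Existing = 7.2·33 + 1.3·28 + 4.3·74 = 592.2. Remainder 883.4 / 8.9 ≈ 99.26.

x ≈ 99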